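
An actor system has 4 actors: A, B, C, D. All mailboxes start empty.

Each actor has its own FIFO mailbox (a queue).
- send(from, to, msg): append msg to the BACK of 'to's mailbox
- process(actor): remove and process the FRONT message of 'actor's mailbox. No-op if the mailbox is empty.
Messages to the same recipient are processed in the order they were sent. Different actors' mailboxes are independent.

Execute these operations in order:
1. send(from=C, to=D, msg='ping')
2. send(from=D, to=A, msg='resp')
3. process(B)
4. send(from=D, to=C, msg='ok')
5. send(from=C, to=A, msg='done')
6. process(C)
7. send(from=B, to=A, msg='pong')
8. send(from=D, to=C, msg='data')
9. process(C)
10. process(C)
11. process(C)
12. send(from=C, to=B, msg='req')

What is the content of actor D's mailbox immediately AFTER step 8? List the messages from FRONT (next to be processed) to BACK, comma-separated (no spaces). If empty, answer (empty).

After 1 (send(from=C, to=D, msg='ping')): A:[] B:[] C:[] D:[ping]
After 2 (send(from=D, to=A, msg='resp')): A:[resp] B:[] C:[] D:[ping]
After 3 (process(B)): A:[resp] B:[] C:[] D:[ping]
After 4 (send(from=D, to=C, msg='ok')): A:[resp] B:[] C:[ok] D:[ping]
After 5 (send(from=C, to=A, msg='done')): A:[resp,done] B:[] C:[ok] D:[ping]
After 6 (process(C)): A:[resp,done] B:[] C:[] D:[ping]
After 7 (send(from=B, to=A, msg='pong')): A:[resp,done,pong] B:[] C:[] D:[ping]
After 8 (send(from=D, to=C, msg='data')): A:[resp,done,pong] B:[] C:[data] D:[ping]

ping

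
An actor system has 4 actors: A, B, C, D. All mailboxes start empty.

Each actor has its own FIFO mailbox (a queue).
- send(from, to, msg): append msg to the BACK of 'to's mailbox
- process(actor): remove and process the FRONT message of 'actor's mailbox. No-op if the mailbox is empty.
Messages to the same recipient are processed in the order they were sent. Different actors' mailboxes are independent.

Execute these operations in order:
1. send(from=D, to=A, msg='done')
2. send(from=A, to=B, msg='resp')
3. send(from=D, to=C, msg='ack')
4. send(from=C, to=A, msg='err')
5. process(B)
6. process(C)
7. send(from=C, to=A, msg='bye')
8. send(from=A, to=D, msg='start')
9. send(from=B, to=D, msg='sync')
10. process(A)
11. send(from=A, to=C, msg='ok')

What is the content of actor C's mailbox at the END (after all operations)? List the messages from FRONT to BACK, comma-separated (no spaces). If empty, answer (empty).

After 1 (send(from=D, to=A, msg='done')): A:[done] B:[] C:[] D:[]
After 2 (send(from=A, to=B, msg='resp')): A:[done] B:[resp] C:[] D:[]
After 3 (send(from=D, to=C, msg='ack')): A:[done] B:[resp] C:[ack] D:[]
After 4 (send(from=C, to=A, msg='err')): A:[done,err] B:[resp] C:[ack] D:[]
After 5 (process(B)): A:[done,err] B:[] C:[ack] D:[]
After 6 (process(C)): A:[done,err] B:[] C:[] D:[]
After 7 (send(from=C, to=A, msg='bye')): A:[done,err,bye] B:[] C:[] D:[]
After 8 (send(from=A, to=D, msg='start')): A:[done,err,bye] B:[] C:[] D:[start]
After 9 (send(from=B, to=D, msg='sync')): A:[done,err,bye] B:[] C:[] D:[start,sync]
After 10 (process(A)): A:[err,bye] B:[] C:[] D:[start,sync]
After 11 (send(from=A, to=C, msg='ok')): A:[err,bye] B:[] C:[ok] D:[start,sync]

Answer: ok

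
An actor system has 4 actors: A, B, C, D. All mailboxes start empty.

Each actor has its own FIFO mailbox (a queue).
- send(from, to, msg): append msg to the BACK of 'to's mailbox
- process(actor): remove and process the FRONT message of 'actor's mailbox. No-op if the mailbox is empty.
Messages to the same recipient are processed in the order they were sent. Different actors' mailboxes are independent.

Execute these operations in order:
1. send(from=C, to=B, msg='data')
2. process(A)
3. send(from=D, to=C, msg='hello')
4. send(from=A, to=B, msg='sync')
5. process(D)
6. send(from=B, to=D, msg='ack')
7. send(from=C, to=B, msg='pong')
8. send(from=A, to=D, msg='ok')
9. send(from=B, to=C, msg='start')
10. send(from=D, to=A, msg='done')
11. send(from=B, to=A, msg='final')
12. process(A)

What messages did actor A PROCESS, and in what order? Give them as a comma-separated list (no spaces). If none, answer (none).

Answer: done

Derivation:
After 1 (send(from=C, to=B, msg='data')): A:[] B:[data] C:[] D:[]
After 2 (process(A)): A:[] B:[data] C:[] D:[]
After 3 (send(from=D, to=C, msg='hello')): A:[] B:[data] C:[hello] D:[]
After 4 (send(from=A, to=B, msg='sync')): A:[] B:[data,sync] C:[hello] D:[]
After 5 (process(D)): A:[] B:[data,sync] C:[hello] D:[]
After 6 (send(from=B, to=D, msg='ack')): A:[] B:[data,sync] C:[hello] D:[ack]
After 7 (send(from=C, to=B, msg='pong')): A:[] B:[data,sync,pong] C:[hello] D:[ack]
After 8 (send(from=A, to=D, msg='ok')): A:[] B:[data,sync,pong] C:[hello] D:[ack,ok]
After 9 (send(from=B, to=C, msg='start')): A:[] B:[data,sync,pong] C:[hello,start] D:[ack,ok]
After 10 (send(from=D, to=A, msg='done')): A:[done] B:[data,sync,pong] C:[hello,start] D:[ack,ok]
After 11 (send(from=B, to=A, msg='final')): A:[done,final] B:[data,sync,pong] C:[hello,start] D:[ack,ok]
After 12 (process(A)): A:[final] B:[data,sync,pong] C:[hello,start] D:[ack,ok]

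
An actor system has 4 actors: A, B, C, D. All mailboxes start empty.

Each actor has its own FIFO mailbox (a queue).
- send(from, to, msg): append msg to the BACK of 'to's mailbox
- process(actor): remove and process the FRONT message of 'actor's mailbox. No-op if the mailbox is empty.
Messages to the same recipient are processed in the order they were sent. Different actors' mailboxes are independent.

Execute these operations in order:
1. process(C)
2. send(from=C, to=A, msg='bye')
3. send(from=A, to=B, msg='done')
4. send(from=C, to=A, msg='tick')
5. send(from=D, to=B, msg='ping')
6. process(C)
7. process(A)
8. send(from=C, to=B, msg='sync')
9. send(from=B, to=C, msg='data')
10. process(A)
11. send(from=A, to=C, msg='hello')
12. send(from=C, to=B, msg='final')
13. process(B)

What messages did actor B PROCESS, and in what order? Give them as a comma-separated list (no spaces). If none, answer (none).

Answer: done

Derivation:
After 1 (process(C)): A:[] B:[] C:[] D:[]
After 2 (send(from=C, to=A, msg='bye')): A:[bye] B:[] C:[] D:[]
After 3 (send(from=A, to=B, msg='done')): A:[bye] B:[done] C:[] D:[]
After 4 (send(from=C, to=A, msg='tick')): A:[bye,tick] B:[done] C:[] D:[]
After 5 (send(from=D, to=B, msg='ping')): A:[bye,tick] B:[done,ping] C:[] D:[]
After 6 (process(C)): A:[bye,tick] B:[done,ping] C:[] D:[]
After 7 (process(A)): A:[tick] B:[done,ping] C:[] D:[]
After 8 (send(from=C, to=B, msg='sync')): A:[tick] B:[done,ping,sync] C:[] D:[]
After 9 (send(from=B, to=C, msg='data')): A:[tick] B:[done,ping,sync] C:[data] D:[]
After 10 (process(A)): A:[] B:[done,ping,sync] C:[data] D:[]
After 11 (send(from=A, to=C, msg='hello')): A:[] B:[done,ping,sync] C:[data,hello] D:[]
After 12 (send(from=C, to=B, msg='final')): A:[] B:[done,ping,sync,final] C:[data,hello] D:[]
After 13 (process(B)): A:[] B:[ping,sync,final] C:[data,hello] D:[]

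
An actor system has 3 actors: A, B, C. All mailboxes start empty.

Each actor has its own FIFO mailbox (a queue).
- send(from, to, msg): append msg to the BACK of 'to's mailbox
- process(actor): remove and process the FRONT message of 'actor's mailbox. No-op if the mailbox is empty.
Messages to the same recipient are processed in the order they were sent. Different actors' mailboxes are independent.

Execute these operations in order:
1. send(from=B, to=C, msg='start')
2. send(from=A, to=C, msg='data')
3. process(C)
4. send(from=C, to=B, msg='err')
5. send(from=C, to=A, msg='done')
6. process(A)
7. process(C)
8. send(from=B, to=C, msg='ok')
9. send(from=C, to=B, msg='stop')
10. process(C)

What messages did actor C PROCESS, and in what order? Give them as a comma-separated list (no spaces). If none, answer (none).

Answer: start,data,ok

Derivation:
After 1 (send(from=B, to=C, msg='start')): A:[] B:[] C:[start]
After 2 (send(from=A, to=C, msg='data')): A:[] B:[] C:[start,data]
After 3 (process(C)): A:[] B:[] C:[data]
After 4 (send(from=C, to=B, msg='err')): A:[] B:[err] C:[data]
After 5 (send(from=C, to=A, msg='done')): A:[done] B:[err] C:[data]
After 6 (process(A)): A:[] B:[err] C:[data]
After 7 (process(C)): A:[] B:[err] C:[]
After 8 (send(from=B, to=C, msg='ok')): A:[] B:[err] C:[ok]
After 9 (send(from=C, to=B, msg='stop')): A:[] B:[err,stop] C:[ok]
After 10 (process(C)): A:[] B:[err,stop] C:[]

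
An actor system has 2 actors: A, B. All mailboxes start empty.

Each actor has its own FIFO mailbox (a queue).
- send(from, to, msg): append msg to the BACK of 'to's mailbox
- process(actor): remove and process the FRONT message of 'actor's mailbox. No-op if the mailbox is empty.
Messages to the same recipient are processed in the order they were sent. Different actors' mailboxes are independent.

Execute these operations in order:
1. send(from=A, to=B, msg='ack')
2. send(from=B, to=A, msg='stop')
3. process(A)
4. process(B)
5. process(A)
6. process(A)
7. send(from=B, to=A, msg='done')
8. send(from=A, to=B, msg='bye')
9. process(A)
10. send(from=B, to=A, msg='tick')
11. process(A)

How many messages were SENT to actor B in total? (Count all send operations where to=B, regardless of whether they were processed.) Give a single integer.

Answer: 2

Derivation:
After 1 (send(from=A, to=B, msg='ack')): A:[] B:[ack]
After 2 (send(from=B, to=A, msg='stop')): A:[stop] B:[ack]
After 3 (process(A)): A:[] B:[ack]
After 4 (process(B)): A:[] B:[]
After 5 (process(A)): A:[] B:[]
After 6 (process(A)): A:[] B:[]
After 7 (send(from=B, to=A, msg='done')): A:[done] B:[]
After 8 (send(from=A, to=B, msg='bye')): A:[done] B:[bye]
After 9 (process(A)): A:[] B:[bye]
After 10 (send(from=B, to=A, msg='tick')): A:[tick] B:[bye]
After 11 (process(A)): A:[] B:[bye]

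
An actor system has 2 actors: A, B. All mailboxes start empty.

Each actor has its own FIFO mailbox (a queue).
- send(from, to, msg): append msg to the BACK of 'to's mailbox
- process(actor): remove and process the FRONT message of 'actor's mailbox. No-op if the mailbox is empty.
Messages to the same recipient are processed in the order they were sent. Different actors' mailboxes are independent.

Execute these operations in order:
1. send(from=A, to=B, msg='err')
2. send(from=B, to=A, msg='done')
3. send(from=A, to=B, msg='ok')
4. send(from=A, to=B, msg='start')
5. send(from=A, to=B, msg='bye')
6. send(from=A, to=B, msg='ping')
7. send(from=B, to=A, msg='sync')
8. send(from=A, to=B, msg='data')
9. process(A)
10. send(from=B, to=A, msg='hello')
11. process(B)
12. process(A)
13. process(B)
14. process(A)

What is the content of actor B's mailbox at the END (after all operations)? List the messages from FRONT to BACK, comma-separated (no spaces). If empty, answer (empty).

After 1 (send(from=A, to=B, msg='err')): A:[] B:[err]
After 2 (send(from=B, to=A, msg='done')): A:[done] B:[err]
After 3 (send(from=A, to=B, msg='ok')): A:[done] B:[err,ok]
After 4 (send(from=A, to=B, msg='start')): A:[done] B:[err,ok,start]
After 5 (send(from=A, to=B, msg='bye')): A:[done] B:[err,ok,start,bye]
After 6 (send(from=A, to=B, msg='ping')): A:[done] B:[err,ok,start,bye,ping]
After 7 (send(from=B, to=A, msg='sync')): A:[done,sync] B:[err,ok,start,bye,ping]
After 8 (send(from=A, to=B, msg='data')): A:[done,sync] B:[err,ok,start,bye,ping,data]
After 9 (process(A)): A:[sync] B:[err,ok,start,bye,ping,data]
After 10 (send(from=B, to=A, msg='hello')): A:[sync,hello] B:[err,ok,start,bye,ping,data]
After 11 (process(B)): A:[sync,hello] B:[ok,start,bye,ping,data]
After 12 (process(A)): A:[hello] B:[ok,start,bye,ping,data]
After 13 (process(B)): A:[hello] B:[start,bye,ping,data]
After 14 (process(A)): A:[] B:[start,bye,ping,data]

Answer: start,bye,ping,data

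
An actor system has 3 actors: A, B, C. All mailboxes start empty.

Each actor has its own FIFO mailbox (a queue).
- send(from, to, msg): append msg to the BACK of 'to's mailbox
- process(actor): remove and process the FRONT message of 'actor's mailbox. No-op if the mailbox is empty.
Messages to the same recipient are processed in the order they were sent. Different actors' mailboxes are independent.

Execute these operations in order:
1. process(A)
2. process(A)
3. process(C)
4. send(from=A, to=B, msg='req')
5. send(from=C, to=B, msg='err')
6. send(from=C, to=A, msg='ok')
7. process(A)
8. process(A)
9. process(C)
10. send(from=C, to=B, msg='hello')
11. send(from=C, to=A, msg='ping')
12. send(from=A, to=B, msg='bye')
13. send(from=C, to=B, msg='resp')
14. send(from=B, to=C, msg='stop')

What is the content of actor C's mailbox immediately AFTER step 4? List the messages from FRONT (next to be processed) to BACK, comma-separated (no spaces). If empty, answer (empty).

After 1 (process(A)): A:[] B:[] C:[]
After 2 (process(A)): A:[] B:[] C:[]
After 3 (process(C)): A:[] B:[] C:[]
After 4 (send(from=A, to=B, msg='req')): A:[] B:[req] C:[]

(empty)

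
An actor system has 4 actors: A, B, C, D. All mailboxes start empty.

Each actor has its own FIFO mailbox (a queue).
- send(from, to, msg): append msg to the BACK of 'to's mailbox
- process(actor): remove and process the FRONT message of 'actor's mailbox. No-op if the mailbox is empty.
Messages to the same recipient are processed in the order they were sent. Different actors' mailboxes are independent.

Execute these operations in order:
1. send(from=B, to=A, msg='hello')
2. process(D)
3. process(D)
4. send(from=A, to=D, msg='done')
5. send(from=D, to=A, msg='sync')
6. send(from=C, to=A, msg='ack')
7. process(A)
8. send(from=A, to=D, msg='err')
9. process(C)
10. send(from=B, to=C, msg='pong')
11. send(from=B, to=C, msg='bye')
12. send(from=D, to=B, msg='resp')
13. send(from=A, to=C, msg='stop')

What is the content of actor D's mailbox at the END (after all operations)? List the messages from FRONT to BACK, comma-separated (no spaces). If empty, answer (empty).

Answer: done,err

Derivation:
After 1 (send(from=B, to=A, msg='hello')): A:[hello] B:[] C:[] D:[]
After 2 (process(D)): A:[hello] B:[] C:[] D:[]
After 3 (process(D)): A:[hello] B:[] C:[] D:[]
After 4 (send(from=A, to=D, msg='done')): A:[hello] B:[] C:[] D:[done]
After 5 (send(from=D, to=A, msg='sync')): A:[hello,sync] B:[] C:[] D:[done]
After 6 (send(from=C, to=A, msg='ack')): A:[hello,sync,ack] B:[] C:[] D:[done]
After 7 (process(A)): A:[sync,ack] B:[] C:[] D:[done]
After 8 (send(from=A, to=D, msg='err')): A:[sync,ack] B:[] C:[] D:[done,err]
After 9 (process(C)): A:[sync,ack] B:[] C:[] D:[done,err]
After 10 (send(from=B, to=C, msg='pong')): A:[sync,ack] B:[] C:[pong] D:[done,err]
After 11 (send(from=B, to=C, msg='bye')): A:[sync,ack] B:[] C:[pong,bye] D:[done,err]
After 12 (send(from=D, to=B, msg='resp')): A:[sync,ack] B:[resp] C:[pong,bye] D:[done,err]
After 13 (send(from=A, to=C, msg='stop')): A:[sync,ack] B:[resp] C:[pong,bye,stop] D:[done,err]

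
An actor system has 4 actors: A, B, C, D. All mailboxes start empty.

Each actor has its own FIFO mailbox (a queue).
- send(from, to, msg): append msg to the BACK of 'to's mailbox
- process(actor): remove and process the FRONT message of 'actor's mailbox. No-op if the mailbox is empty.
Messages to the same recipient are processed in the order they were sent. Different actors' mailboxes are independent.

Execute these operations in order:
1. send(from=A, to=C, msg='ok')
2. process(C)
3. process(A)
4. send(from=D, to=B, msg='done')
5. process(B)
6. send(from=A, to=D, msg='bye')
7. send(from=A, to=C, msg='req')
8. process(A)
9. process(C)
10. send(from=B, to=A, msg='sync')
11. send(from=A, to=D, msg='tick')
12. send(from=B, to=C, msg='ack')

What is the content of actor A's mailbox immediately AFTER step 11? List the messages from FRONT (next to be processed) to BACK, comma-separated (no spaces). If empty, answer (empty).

After 1 (send(from=A, to=C, msg='ok')): A:[] B:[] C:[ok] D:[]
After 2 (process(C)): A:[] B:[] C:[] D:[]
After 3 (process(A)): A:[] B:[] C:[] D:[]
After 4 (send(from=D, to=B, msg='done')): A:[] B:[done] C:[] D:[]
After 5 (process(B)): A:[] B:[] C:[] D:[]
After 6 (send(from=A, to=D, msg='bye')): A:[] B:[] C:[] D:[bye]
After 7 (send(from=A, to=C, msg='req')): A:[] B:[] C:[req] D:[bye]
After 8 (process(A)): A:[] B:[] C:[req] D:[bye]
After 9 (process(C)): A:[] B:[] C:[] D:[bye]
After 10 (send(from=B, to=A, msg='sync')): A:[sync] B:[] C:[] D:[bye]
After 11 (send(from=A, to=D, msg='tick')): A:[sync] B:[] C:[] D:[bye,tick]

sync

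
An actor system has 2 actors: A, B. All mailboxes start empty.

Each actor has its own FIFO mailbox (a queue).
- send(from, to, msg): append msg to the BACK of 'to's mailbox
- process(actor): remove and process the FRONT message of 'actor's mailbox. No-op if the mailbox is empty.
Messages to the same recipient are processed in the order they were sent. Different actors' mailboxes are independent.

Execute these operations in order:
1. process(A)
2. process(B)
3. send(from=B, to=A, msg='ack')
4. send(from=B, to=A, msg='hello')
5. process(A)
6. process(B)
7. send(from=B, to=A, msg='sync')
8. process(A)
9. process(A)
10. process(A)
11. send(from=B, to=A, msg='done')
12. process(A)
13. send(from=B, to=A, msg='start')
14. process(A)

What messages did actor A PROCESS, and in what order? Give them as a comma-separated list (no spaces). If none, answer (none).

Answer: ack,hello,sync,done,start

Derivation:
After 1 (process(A)): A:[] B:[]
After 2 (process(B)): A:[] B:[]
After 3 (send(from=B, to=A, msg='ack')): A:[ack] B:[]
After 4 (send(from=B, to=A, msg='hello')): A:[ack,hello] B:[]
After 5 (process(A)): A:[hello] B:[]
After 6 (process(B)): A:[hello] B:[]
After 7 (send(from=B, to=A, msg='sync')): A:[hello,sync] B:[]
After 8 (process(A)): A:[sync] B:[]
After 9 (process(A)): A:[] B:[]
After 10 (process(A)): A:[] B:[]
After 11 (send(from=B, to=A, msg='done')): A:[done] B:[]
After 12 (process(A)): A:[] B:[]
After 13 (send(from=B, to=A, msg='start')): A:[start] B:[]
After 14 (process(A)): A:[] B:[]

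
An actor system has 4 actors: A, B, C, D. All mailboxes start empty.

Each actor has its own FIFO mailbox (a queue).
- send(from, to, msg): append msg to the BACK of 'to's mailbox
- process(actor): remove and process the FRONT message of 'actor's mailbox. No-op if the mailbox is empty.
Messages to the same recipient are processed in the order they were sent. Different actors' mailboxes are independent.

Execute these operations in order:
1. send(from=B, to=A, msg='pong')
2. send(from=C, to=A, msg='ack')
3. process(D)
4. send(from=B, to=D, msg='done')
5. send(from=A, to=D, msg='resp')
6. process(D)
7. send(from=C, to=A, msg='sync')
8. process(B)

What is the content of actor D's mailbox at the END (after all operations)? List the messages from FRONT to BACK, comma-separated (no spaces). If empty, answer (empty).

After 1 (send(from=B, to=A, msg='pong')): A:[pong] B:[] C:[] D:[]
After 2 (send(from=C, to=A, msg='ack')): A:[pong,ack] B:[] C:[] D:[]
After 3 (process(D)): A:[pong,ack] B:[] C:[] D:[]
After 4 (send(from=B, to=D, msg='done')): A:[pong,ack] B:[] C:[] D:[done]
After 5 (send(from=A, to=D, msg='resp')): A:[pong,ack] B:[] C:[] D:[done,resp]
After 6 (process(D)): A:[pong,ack] B:[] C:[] D:[resp]
After 7 (send(from=C, to=A, msg='sync')): A:[pong,ack,sync] B:[] C:[] D:[resp]
After 8 (process(B)): A:[pong,ack,sync] B:[] C:[] D:[resp]

Answer: resp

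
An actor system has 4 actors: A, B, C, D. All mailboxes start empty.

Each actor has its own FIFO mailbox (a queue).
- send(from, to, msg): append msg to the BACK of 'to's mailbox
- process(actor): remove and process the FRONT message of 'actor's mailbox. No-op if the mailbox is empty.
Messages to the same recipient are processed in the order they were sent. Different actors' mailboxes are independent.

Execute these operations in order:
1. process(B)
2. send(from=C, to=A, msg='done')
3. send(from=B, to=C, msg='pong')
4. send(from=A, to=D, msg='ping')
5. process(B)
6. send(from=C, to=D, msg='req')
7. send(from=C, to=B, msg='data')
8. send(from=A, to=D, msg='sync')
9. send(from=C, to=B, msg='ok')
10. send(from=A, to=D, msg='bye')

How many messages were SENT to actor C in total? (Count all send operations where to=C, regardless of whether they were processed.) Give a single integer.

Answer: 1

Derivation:
After 1 (process(B)): A:[] B:[] C:[] D:[]
After 2 (send(from=C, to=A, msg='done')): A:[done] B:[] C:[] D:[]
After 3 (send(from=B, to=C, msg='pong')): A:[done] B:[] C:[pong] D:[]
After 4 (send(from=A, to=D, msg='ping')): A:[done] B:[] C:[pong] D:[ping]
After 5 (process(B)): A:[done] B:[] C:[pong] D:[ping]
After 6 (send(from=C, to=D, msg='req')): A:[done] B:[] C:[pong] D:[ping,req]
After 7 (send(from=C, to=B, msg='data')): A:[done] B:[data] C:[pong] D:[ping,req]
After 8 (send(from=A, to=D, msg='sync')): A:[done] B:[data] C:[pong] D:[ping,req,sync]
After 9 (send(from=C, to=B, msg='ok')): A:[done] B:[data,ok] C:[pong] D:[ping,req,sync]
After 10 (send(from=A, to=D, msg='bye')): A:[done] B:[data,ok] C:[pong] D:[ping,req,sync,bye]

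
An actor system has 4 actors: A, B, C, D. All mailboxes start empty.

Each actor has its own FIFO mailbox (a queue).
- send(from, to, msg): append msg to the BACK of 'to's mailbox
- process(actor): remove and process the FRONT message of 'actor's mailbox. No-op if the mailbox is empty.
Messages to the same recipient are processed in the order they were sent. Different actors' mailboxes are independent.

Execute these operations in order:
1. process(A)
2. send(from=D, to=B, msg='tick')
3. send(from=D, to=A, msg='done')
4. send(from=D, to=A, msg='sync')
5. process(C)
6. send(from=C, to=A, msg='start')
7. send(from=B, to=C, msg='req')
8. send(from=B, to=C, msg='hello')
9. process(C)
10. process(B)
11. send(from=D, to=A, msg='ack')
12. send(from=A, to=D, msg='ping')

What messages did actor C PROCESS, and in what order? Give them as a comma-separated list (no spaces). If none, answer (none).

Answer: req

Derivation:
After 1 (process(A)): A:[] B:[] C:[] D:[]
After 2 (send(from=D, to=B, msg='tick')): A:[] B:[tick] C:[] D:[]
After 3 (send(from=D, to=A, msg='done')): A:[done] B:[tick] C:[] D:[]
After 4 (send(from=D, to=A, msg='sync')): A:[done,sync] B:[tick] C:[] D:[]
After 5 (process(C)): A:[done,sync] B:[tick] C:[] D:[]
After 6 (send(from=C, to=A, msg='start')): A:[done,sync,start] B:[tick] C:[] D:[]
After 7 (send(from=B, to=C, msg='req')): A:[done,sync,start] B:[tick] C:[req] D:[]
After 8 (send(from=B, to=C, msg='hello')): A:[done,sync,start] B:[tick] C:[req,hello] D:[]
After 9 (process(C)): A:[done,sync,start] B:[tick] C:[hello] D:[]
After 10 (process(B)): A:[done,sync,start] B:[] C:[hello] D:[]
After 11 (send(from=D, to=A, msg='ack')): A:[done,sync,start,ack] B:[] C:[hello] D:[]
After 12 (send(from=A, to=D, msg='ping')): A:[done,sync,start,ack] B:[] C:[hello] D:[ping]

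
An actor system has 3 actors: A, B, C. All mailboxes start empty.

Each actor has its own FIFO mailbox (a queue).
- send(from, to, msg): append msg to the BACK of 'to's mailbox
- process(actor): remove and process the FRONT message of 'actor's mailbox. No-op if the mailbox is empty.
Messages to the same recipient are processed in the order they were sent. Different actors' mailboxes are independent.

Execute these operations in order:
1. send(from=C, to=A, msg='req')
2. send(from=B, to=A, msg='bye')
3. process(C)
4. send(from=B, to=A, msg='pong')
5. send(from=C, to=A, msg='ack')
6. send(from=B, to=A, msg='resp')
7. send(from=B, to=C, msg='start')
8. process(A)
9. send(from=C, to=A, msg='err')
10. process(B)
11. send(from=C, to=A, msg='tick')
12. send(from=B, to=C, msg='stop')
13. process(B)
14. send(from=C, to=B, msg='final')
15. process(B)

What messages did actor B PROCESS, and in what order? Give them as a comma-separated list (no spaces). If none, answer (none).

Answer: final

Derivation:
After 1 (send(from=C, to=A, msg='req')): A:[req] B:[] C:[]
After 2 (send(from=B, to=A, msg='bye')): A:[req,bye] B:[] C:[]
After 3 (process(C)): A:[req,bye] B:[] C:[]
After 4 (send(from=B, to=A, msg='pong')): A:[req,bye,pong] B:[] C:[]
After 5 (send(from=C, to=A, msg='ack')): A:[req,bye,pong,ack] B:[] C:[]
After 6 (send(from=B, to=A, msg='resp')): A:[req,bye,pong,ack,resp] B:[] C:[]
After 7 (send(from=B, to=C, msg='start')): A:[req,bye,pong,ack,resp] B:[] C:[start]
After 8 (process(A)): A:[bye,pong,ack,resp] B:[] C:[start]
After 9 (send(from=C, to=A, msg='err')): A:[bye,pong,ack,resp,err] B:[] C:[start]
After 10 (process(B)): A:[bye,pong,ack,resp,err] B:[] C:[start]
After 11 (send(from=C, to=A, msg='tick')): A:[bye,pong,ack,resp,err,tick] B:[] C:[start]
After 12 (send(from=B, to=C, msg='stop')): A:[bye,pong,ack,resp,err,tick] B:[] C:[start,stop]
After 13 (process(B)): A:[bye,pong,ack,resp,err,tick] B:[] C:[start,stop]
After 14 (send(from=C, to=B, msg='final')): A:[bye,pong,ack,resp,err,tick] B:[final] C:[start,stop]
After 15 (process(B)): A:[bye,pong,ack,resp,err,tick] B:[] C:[start,stop]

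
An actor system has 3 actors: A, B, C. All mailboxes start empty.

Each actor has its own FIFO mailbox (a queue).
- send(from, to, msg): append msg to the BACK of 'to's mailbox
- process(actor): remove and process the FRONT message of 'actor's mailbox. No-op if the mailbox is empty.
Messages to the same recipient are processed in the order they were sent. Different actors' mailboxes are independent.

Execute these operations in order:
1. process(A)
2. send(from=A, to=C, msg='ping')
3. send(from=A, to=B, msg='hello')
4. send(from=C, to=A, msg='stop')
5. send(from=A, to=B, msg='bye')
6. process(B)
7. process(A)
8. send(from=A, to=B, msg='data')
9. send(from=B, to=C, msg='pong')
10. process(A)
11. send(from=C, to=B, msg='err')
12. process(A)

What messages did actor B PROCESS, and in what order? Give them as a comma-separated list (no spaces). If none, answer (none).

After 1 (process(A)): A:[] B:[] C:[]
After 2 (send(from=A, to=C, msg='ping')): A:[] B:[] C:[ping]
After 3 (send(from=A, to=B, msg='hello')): A:[] B:[hello] C:[ping]
After 4 (send(from=C, to=A, msg='stop')): A:[stop] B:[hello] C:[ping]
After 5 (send(from=A, to=B, msg='bye')): A:[stop] B:[hello,bye] C:[ping]
After 6 (process(B)): A:[stop] B:[bye] C:[ping]
After 7 (process(A)): A:[] B:[bye] C:[ping]
After 8 (send(from=A, to=B, msg='data')): A:[] B:[bye,data] C:[ping]
After 9 (send(from=B, to=C, msg='pong')): A:[] B:[bye,data] C:[ping,pong]
After 10 (process(A)): A:[] B:[bye,data] C:[ping,pong]
After 11 (send(from=C, to=B, msg='err')): A:[] B:[bye,data,err] C:[ping,pong]
After 12 (process(A)): A:[] B:[bye,data,err] C:[ping,pong]

Answer: hello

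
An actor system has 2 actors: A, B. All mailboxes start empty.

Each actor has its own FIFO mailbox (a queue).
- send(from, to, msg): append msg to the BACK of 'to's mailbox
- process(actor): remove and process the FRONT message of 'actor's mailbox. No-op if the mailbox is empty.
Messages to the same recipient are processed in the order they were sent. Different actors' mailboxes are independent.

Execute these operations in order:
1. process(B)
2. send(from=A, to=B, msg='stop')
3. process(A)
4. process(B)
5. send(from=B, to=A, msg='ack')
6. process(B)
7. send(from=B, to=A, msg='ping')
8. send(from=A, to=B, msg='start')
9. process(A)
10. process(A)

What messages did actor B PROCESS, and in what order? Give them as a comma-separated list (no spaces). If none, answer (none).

Answer: stop

Derivation:
After 1 (process(B)): A:[] B:[]
After 2 (send(from=A, to=B, msg='stop')): A:[] B:[stop]
After 3 (process(A)): A:[] B:[stop]
After 4 (process(B)): A:[] B:[]
After 5 (send(from=B, to=A, msg='ack')): A:[ack] B:[]
After 6 (process(B)): A:[ack] B:[]
After 7 (send(from=B, to=A, msg='ping')): A:[ack,ping] B:[]
After 8 (send(from=A, to=B, msg='start')): A:[ack,ping] B:[start]
After 9 (process(A)): A:[ping] B:[start]
After 10 (process(A)): A:[] B:[start]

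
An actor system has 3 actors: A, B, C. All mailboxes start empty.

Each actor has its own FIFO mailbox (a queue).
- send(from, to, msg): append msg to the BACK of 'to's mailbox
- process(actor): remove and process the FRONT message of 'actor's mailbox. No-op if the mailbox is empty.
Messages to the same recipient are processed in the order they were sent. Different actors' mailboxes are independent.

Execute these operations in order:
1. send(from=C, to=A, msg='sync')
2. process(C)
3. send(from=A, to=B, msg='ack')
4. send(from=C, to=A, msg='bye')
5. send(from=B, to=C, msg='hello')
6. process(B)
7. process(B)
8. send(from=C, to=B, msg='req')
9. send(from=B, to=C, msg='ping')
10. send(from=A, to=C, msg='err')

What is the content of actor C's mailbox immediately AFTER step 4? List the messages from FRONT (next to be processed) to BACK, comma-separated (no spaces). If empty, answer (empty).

After 1 (send(from=C, to=A, msg='sync')): A:[sync] B:[] C:[]
After 2 (process(C)): A:[sync] B:[] C:[]
After 3 (send(from=A, to=B, msg='ack')): A:[sync] B:[ack] C:[]
After 4 (send(from=C, to=A, msg='bye')): A:[sync,bye] B:[ack] C:[]

(empty)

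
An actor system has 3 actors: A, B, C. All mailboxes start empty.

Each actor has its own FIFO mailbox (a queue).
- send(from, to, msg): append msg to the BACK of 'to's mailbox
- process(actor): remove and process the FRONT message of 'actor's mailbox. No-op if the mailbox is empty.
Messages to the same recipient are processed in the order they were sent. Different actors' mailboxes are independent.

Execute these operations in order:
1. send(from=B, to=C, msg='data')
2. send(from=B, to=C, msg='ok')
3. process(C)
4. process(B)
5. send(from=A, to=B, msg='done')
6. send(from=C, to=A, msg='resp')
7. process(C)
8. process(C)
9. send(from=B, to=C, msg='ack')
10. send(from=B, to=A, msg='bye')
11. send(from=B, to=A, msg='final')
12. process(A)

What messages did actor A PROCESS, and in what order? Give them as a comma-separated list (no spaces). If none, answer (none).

After 1 (send(from=B, to=C, msg='data')): A:[] B:[] C:[data]
After 2 (send(from=B, to=C, msg='ok')): A:[] B:[] C:[data,ok]
After 3 (process(C)): A:[] B:[] C:[ok]
After 4 (process(B)): A:[] B:[] C:[ok]
After 5 (send(from=A, to=B, msg='done')): A:[] B:[done] C:[ok]
After 6 (send(from=C, to=A, msg='resp')): A:[resp] B:[done] C:[ok]
After 7 (process(C)): A:[resp] B:[done] C:[]
After 8 (process(C)): A:[resp] B:[done] C:[]
After 9 (send(from=B, to=C, msg='ack')): A:[resp] B:[done] C:[ack]
After 10 (send(from=B, to=A, msg='bye')): A:[resp,bye] B:[done] C:[ack]
After 11 (send(from=B, to=A, msg='final')): A:[resp,bye,final] B:[done] C:[ack]
After 12 (process(A)): A:[bye,final] B:[done] C:[ack]

Answer: resp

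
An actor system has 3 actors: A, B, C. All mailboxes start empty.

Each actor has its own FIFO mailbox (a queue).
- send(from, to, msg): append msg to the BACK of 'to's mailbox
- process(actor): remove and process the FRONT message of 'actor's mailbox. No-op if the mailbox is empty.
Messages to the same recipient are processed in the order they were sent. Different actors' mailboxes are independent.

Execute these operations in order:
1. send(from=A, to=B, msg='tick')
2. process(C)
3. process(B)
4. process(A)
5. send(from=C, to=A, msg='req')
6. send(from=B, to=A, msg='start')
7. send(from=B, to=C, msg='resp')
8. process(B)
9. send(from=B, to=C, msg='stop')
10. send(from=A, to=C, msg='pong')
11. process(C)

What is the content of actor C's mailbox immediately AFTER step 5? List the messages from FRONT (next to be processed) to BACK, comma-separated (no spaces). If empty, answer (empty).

After 1 (send(from=A, to=B, msg='tick')): A:[] B:[tick] C:[]
After 2 (process(C)): A:[] B:[tick] C:[]
After 3 (process(B)): A:[] B:[] C:[]
After 4 (process(A)): A:[] B:[] C:[]
After 5 (send(from=C, to=A, msg='req')): A:[req] B:[] C:[]

(empty)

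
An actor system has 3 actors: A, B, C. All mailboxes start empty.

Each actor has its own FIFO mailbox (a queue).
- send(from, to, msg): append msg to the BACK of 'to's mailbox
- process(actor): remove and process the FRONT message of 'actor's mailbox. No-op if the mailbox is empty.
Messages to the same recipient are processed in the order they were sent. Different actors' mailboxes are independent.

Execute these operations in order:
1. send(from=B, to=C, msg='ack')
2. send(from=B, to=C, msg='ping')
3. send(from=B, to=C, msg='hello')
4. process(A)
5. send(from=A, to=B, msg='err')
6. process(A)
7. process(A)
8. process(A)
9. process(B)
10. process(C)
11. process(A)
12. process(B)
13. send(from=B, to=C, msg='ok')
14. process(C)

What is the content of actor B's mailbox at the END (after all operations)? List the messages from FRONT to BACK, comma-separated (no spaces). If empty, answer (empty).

Answer: (empty)

Derivation:
After 1 (send(from=B, to=C, msg='ack')): A:[] B:[] C:[ack]
After 2 (send(from=B, to=C, msg='ping')): A:[] B:[] C:[ack,ping]
After 3 (send(from=B, to=C, msg='hello')): A:[] B:[] C:[ack,ping,hello]
After 4 (process(A)): A:[] B:[] C:[ack,ping,hello]
After 5 (send(from=A, to=B, msg='err')): A:[] B:[err] C:[ack,ping,hello]
After 6 (process(A)): A:[] B:[err] C:[ack,ping,hello]
After 7 (process(A)): A:[] B:[err] C:[ack,ping,hello]
After 8 (process(A)): A:[] B:[err] C:[ack,ping,hello]
After 9 (process(B)): A:[] B:[] C:[ack,ping,hello]
After 10 (process(C)): A:[] B:[] C:[ping,hello]
After 11 (process(A)): A:[] B:[] C:[ping,hello]
After 12 (process(B)): A:[] B:[] C:[ping,hello]
After 13 (send(from=B, to=C, msg='ok')): A:[] B:[] C:[ping,hello,ok]
After 14 (process(C)): A:[] B:[] C:[hello,ok]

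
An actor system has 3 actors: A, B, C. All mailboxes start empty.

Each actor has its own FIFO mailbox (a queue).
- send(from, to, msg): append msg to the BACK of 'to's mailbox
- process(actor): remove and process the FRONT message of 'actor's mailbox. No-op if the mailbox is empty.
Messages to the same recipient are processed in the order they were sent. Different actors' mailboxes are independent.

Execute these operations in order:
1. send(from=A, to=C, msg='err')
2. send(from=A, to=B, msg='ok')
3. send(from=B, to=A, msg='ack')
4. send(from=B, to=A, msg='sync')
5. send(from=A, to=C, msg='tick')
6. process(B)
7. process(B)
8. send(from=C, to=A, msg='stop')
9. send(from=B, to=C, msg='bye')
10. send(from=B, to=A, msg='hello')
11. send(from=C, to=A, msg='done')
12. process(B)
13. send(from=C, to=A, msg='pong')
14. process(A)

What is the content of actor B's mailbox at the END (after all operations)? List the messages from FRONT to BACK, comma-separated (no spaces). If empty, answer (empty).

Answer: (empty)

Derivation:
After 1 (send(from=A, to=C, msg='err')): A:[] B:[] C:[err]
After 2 (send(from=A, to=B, msg='ok')): A:[] B:[ok] C:[err]
After 3 (send(from=B, to=A, msg='ack')): A:[ack] B:[ok] C:[err]
After 4 (send(from=B, to=A, msg='sync')): A:[ack,sync] B:[ok] C:[err]
After 5 (send(from=A, to=C, msg='tick')): A:[ack,sync] B:[ok] C:[err,tick]
After 6 (process(B)): A:[ack,sync] B:[] C:[err,tick]
After 7 (process(B)): A:[ack,sync] B:[] C:[err,tick]
After 8 (send(from=C, to=A, msg='stop')): A:[ack,sync,stop] B:[] C:[err,tick]
After 9 (send(from=B, to=C, msg='bye')): A:[ack,sync,stop] B:[] C:[err,tick,bye]
After 10 (send(from=B, to=A, msg='hello')): A:[ack,sync,stop,hello] B:[] C:[err,tick,bye]
After 11 (send(from=C, to=A, msg='done')): A:[ack,sync,stop,hello,done] B:[] C:[err,tick,bye]
After 12 (process(B)): A:[ack,sync,stop,hello,done] B:[] C:[err,tick,bye]
After 13 (send(from=C, to=A, msg='pong')): A:[ack,sync,stop,hello,done,pong] B:[] C:[err,tick,bye]
After 14 (process(A)): A:[sync,stop,hello,done,pong] B:[] C:[err,tick,bye]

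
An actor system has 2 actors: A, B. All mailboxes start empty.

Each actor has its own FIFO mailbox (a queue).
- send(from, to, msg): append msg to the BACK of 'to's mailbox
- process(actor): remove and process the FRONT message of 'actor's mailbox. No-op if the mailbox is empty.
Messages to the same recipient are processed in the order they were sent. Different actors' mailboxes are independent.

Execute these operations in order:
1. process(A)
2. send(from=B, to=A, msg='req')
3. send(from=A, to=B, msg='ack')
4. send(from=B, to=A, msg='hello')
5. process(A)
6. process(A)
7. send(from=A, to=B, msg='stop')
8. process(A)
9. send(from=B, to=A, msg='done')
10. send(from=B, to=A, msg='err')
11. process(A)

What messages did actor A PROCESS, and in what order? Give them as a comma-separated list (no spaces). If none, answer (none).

After 1 (process(A)): A:[] B:[]
After 2 (send(from=B, to=A, msg='req')): A:[req] B:[]
After 3 (send(from=A, to=B, msg='ack')): A:[req] B:[ack]
After 4 (send(from=B, to=A, msg='hello')): A:[req,hello] B:[ack]
After 5 (process(A)): A:[hello] B:[ack]
After 6 (process(A)): A:[] B:[ack]
After 7 (send(from=A, to=B, msg='stop')): A:[] B:[ack,stop]
After 8 (process(A)): A:[] B:[ack,stop]
After 9 (send(from=B, to=A, msg='done')): A:[done] B:[ack,stop]
After 10 (send(from=B, to=A, msg='err')): A:[done,err] B:[ack,stop]
After 11 (process(A)): A:[err] B:[ack,stop]

Answer: req,hello,done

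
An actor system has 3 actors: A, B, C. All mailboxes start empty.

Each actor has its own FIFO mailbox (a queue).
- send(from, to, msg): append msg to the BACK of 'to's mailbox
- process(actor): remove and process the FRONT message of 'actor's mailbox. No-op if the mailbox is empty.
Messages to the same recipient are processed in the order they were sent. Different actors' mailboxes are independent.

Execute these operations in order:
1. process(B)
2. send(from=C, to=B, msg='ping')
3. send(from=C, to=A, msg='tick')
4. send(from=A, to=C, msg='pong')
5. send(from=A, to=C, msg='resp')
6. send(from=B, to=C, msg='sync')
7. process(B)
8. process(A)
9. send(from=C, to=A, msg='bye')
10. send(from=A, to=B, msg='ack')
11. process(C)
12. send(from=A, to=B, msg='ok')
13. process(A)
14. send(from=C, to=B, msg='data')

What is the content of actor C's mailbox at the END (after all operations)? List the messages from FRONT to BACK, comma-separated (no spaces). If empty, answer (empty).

Answer: resp,sync

Derivation:
After 1 (process(B)): A:[] B:[] C:[]
After 2 (send(from=C, to=B, msg='ping')): A:[] B:[ping] C:[]
After 3 (send(from=C, to=A, msg='tick')): A:[tick] B:[ping] C:[]
After 4 (send(from=A, to=C, msg='pong')): A:[tick] B:[ping] C:[pong]
After 5 (send(from=A, to=C, msg='resp')): A:[tick] B:[ping] C:[pong,resp]
After 6 (send(from=B, to=C, msg='sync')): A:[tick] B:[ping] C:[pong,resp,sync]
After 7 (process(B)): A:[tick] B:[] C:[pong,resp,sync]
After 8 (process(A)): A:[] B:[] C:[pong,resp,sync]
After 9 (send(from=C, to=A, msg='bye')): A:[bye] B:[] C:[pong,resp,sync]
After 10 (send(from=A, to=B, msg='ack')): A:[bye] B:[ack] C:[pong,resp,sync]
After 11 (process(C)): A:[bye] B:[ack] C:[resp,sync]
After 12 (send(from=A, to=B, msg='ok')): A:[bye] B:[ack,ok] C:[resp,sync]
After 13 (process(A)): A:[] B:[ack,ok] C:[resp,sync]
After 14 (send(from=C, to=B, msg='data')): A:[] B:[ack,ok,data] C:[resp,sync]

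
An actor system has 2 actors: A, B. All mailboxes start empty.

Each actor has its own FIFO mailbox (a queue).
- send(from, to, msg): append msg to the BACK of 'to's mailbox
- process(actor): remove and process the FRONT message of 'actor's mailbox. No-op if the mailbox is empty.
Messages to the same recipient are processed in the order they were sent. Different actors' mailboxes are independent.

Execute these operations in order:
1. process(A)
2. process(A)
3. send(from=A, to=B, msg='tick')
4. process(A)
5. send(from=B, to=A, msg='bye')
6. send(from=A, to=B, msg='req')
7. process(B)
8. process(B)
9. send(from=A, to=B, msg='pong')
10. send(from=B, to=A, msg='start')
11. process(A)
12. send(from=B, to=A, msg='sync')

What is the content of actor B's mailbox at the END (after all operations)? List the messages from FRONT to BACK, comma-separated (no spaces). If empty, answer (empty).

Answer: pong

Derivation:
After 1 (process(A)): A:[] B:[]
After 2 (process(A)): A:[] B:[]
After 3 (send(from=A, to=B, msg='tick')): A:[] B:[tick]
After 4 (process(A)): A:[] B:[tick]
After 5 (send(from=B, to=A, msg='bye')): A:[bye] B:[tick]
After 6 (send(from=A, to=B, msg='req')): A:[bye] B:[tick,req]
After 7 (process(B)): A:[bye] B:[req]
After 8 (process(B)): A:[bye] B:[]
After 9 (send(from=A, to=B, msg='pong')): A:[bye] B:[pong]
After 10 (send(from=B, to=A, msg='start')): A:[bye,start] B:[pong]
After 11 (process(A)): A:[start] B:[pong]
After 12 (send(from=B, to=A, msg='sync')): A:[start,sync] B:[pong]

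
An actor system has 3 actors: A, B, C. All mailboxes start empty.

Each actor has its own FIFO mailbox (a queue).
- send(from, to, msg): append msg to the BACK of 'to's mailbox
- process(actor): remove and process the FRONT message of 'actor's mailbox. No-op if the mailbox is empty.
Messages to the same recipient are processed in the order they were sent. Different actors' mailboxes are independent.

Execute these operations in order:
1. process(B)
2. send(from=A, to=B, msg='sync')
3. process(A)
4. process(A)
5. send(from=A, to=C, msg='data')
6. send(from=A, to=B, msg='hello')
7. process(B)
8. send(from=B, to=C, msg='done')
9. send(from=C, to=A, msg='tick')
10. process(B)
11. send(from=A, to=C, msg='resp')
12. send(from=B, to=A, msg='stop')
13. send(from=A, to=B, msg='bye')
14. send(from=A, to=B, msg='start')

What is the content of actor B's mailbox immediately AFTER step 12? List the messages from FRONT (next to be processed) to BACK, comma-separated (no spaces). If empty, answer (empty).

After 1 (process(B)): A:[] B:[] C:[]
After 2 (send(from=A, to=B, msg='sync')): A:[] B:[sync] C:[]
After 3 (process(A)): A:[] B:[sync] C:[]
After 4 (process(A)): A:[] B:[sync] C:[]
After 5 (send(from=A, to=C, msg='data')): A:[] B:[sync] C:[data]
After 6 (send(from=A, to=B, msg='hello')): A:[] B:[sync,hello] C:[data]
After 7 (process(B)): A:[] B:[hello] C:[data]
After 8 (send(from=B, to=C, msg='done')): A:[] B:[hello] C:[data,done]
After 9 (send(from=C, to=A, msg='tick')): A:[tick] B:[hello] C:[data,done]
After 10 (process(B)): A:[tick] B:[] C:[data,done]
After 11 (send(from=A, to=C, msg='resp')): A:[tick] B:[] C:[data,done,resp]
After 12 (send(from=B, to=A, msg='stop')): A:[tick,stop] B:[] C:[data,done,resp]

(empty)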